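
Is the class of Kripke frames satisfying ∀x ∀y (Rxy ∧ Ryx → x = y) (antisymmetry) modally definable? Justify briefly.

No — not modally definable

If a class were modally definable it would be closed under surjective bounded morphisms (Goldblatt–Thomason).
The 6-cycle (worlds a,b,c,d,e,f with a→b→c→d→e→f→a) is antisymmetric. Sending even-indexed worlds to • and odd-indexed worlds to ∘ is a surjective bounded morphism onto the two-world frame with •↔∘, which is not antisymmetric.
Hence antisymmetry is not modally definable.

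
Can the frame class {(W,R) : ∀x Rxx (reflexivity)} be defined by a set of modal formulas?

Yes: it is reflexivity, defined by the T schema □r → r.
Suppose □r→r is valid. At any x set V(r)={w : Rxw}. Then □r holds at x, so r holds at x, i.e. Rxx.

Yes, by □r → r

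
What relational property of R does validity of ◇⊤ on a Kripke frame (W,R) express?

This is a form of the D axiom.
It corresponds to seriality: ∀x ∃y Rxy.

Seriality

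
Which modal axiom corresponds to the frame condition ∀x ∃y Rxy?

□ψ → ◇ψ

This is seriality; the standard corresponding axiom is D: □ψ → ◇ψ.
Suppose □ψ→◇ψ is valid. At any x set V(ψ)=W. Then □ψ at x, so ◇ψ at x, so x has a successor.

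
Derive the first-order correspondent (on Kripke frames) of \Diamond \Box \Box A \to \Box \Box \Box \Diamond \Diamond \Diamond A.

\forall x \forall y \forall z ((xRy \wedge x R^3 z) \to \exists w (y R^2 w \wedge z R^3 w))

This is a Sahlqvist (Geach-type) schema ◇^1□^2A → □^3◇^3A.
First-order correspondent: \forall x \forall y \forall z ((xRy \wedge x R^3 z) \to \exists w (y R^2 w \wedge z R^3 w)).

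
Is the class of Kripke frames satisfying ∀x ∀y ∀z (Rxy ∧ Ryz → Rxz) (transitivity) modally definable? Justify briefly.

Yes: it is transitivity, defined by the 4 schema □r → □□r.
Suppose □r→□□r is valid. Take Rxy, Ryz and set V(r)={w : Rxw}. Then □r at x, so □□r at x, so □r at y, so r at z, i.e. Rxz.

Yes — defined by □r → □□r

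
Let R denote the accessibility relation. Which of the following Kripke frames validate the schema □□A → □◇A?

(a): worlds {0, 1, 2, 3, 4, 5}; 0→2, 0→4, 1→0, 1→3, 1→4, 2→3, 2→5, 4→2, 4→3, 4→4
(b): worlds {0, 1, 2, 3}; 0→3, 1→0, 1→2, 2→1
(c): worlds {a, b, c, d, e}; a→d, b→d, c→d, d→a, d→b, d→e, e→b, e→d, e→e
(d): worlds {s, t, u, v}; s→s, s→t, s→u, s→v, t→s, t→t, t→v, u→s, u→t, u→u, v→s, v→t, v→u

The schema corresponds to a generalized confluence (Geach) condition: ∀x ∀z (xRz → ∃w (xR²w ∧ zRw)).
(a): fails — 1R3 but no w with 1R²w and 3Rw.
(b): fails — 0R3 but no w with 0R²w and 3Rw.
(c): satisfies the condition.
(d): satisfies the condition.
Valid on: (c), (d).

(c), (d)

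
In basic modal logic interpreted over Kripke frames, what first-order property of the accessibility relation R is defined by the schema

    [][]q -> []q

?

This schema is the C4 axiom.
Its frame correspondent is density — forall x forall y (Rxy -> exists z (Rxz & Rzy)).

density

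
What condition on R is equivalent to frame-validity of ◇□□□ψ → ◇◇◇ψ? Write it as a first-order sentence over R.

∀x ∀y (xRy → ∃w (yR³w ∧ xR³w))

This is a Sahlqvist (Geach-type) schema ◇^1□^3ψ → □^0◇^3ψ.
First-order correspondent: ∀x ∀y (xRy → ∃w (yR³w ∧ xR³w)).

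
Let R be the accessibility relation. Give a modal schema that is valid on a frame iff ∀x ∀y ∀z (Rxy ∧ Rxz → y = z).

A defining formula is ◇p → □p (the CD axiom).
Suppose ◇p→□p is valid. Take Rxy, Rxz and set V(p)={y}. Then ◇p at x, so □p at x, so p at z, i.e. z=y.

◇p → □p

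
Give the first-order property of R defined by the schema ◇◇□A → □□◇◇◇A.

This is a Sahlqvist (Geach-type) schema ◇^2□^1A → □^2◇^3A.
Minimal-valuation argument: fix x; take any y with xR^2y and any z with xR^2z. Set V(A) to the set of worlds R-reachable from y in exactly 1 step. Then □^1A holds at y, so the antecedent holds at x; validity forces ◇^3A at z, giving a w with zR^3w and yR^1w.
First-order correspondent: ∀x ∀y ∀z ((xR²y ∧ xR²z) → ∃w (yRw ∧ zR³w)).

∀x ∀y ∀z ((xR²y ∧ xR²z) → ∃w (yRw ∧ zR³w))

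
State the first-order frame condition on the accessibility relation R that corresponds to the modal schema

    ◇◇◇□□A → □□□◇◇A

This is a Sahlqvist (Geach-type) schema ◇^3□^2A → □^3◇^2A.
First-order correspondent: ∀x ∀y ∀z ((xR³y ∧ xR³z) → ∃w (yR²w ∧ zR²w)).

∀x ∀y ∀z ((xR³y ∧ xR³z) → ∃w (yR²w ∧ zR²w))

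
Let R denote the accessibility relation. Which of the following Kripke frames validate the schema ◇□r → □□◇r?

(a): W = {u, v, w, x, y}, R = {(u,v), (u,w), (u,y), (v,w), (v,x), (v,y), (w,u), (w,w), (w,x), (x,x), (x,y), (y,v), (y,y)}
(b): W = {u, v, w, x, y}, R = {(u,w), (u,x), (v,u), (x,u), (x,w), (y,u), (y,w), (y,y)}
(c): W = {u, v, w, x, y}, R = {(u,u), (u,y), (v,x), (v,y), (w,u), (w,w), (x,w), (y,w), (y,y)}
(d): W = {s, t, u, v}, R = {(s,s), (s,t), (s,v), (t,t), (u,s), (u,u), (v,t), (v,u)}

(c)

The schema corresponds to a generalized confluence (Geach) condition: ∀x ∀y ∀z ((xRy ∧ xR²z) → ∃w (yRw ∧ zRw)).
(a): fails — uRw, uR²y but no t with wRt and yRt.
(b): fails — uRw, uR²u but no t with wRt and uRt.
(c): holds.
(d): fails — sRt, sR²u but no w with tRw and uRw.
Valid on: (c).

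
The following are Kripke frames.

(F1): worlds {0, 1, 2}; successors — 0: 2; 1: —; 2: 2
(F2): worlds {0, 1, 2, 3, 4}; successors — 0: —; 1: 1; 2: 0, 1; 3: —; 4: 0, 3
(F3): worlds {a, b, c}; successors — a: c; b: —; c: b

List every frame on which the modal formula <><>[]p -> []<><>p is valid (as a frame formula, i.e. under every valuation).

This is the axiom for a generalized confluence (Geach) condition; its first-order frame correspondent is forall x forall y forall z ((x R^2 y & xRz) -> exists w (yRw & z R^2 w)).
(F1): condition met.
(F2): fails — 2R²1, 2R0 but no w with 1Rw and 0R²w.
(F3): fails — aR²b, aRc but no w with bRw and cR²w.
Valid on: (F1).

(F1)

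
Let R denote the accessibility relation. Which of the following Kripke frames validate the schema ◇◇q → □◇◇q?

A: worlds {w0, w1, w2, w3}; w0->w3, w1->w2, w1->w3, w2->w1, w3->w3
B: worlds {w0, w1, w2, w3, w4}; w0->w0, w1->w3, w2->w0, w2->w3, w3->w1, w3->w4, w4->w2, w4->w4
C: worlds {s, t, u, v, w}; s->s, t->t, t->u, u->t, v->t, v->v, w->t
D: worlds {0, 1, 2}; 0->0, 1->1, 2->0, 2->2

none

The schema corresponds to a generalized confluence (Geach) condition: ∀x ∀y ∀z ((xR²y ∧ xRz) → ∃w (y = w ∧ zR²w)).
A: fails — w1R²w1, w1Rw2 but no w with w1=w and w2R²w.
B: fails — w1R²w1, w1Rw3 but no w with w1=w and w3R²w.
C: fails — vR²v, vRt but no w* with v=w* and tR²w*.
D: fails — 2R²2, 2R0 but no w with 2=w and 0R²w.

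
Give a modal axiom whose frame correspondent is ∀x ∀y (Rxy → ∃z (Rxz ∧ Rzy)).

□□r → □r

The condition is density. The C4 schema □□r → □r defines it.
Suppose □□r→□r is valid. Take Rxy and set V(r)={w : xR²w}. Then □□r at x, so □r at x, so r at y, i.e. ∃z(Rxz∧Rzy).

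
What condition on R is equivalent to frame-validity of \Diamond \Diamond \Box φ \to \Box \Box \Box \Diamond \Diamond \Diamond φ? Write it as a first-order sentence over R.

This is a Sahlqvist (Geach-type) schema ◇^2□^1φ → □^3◇^3φ.
Minimal-valuation argument: fix x; take any y with xR^2y and any z with xR^3z. Set V(φ) to the set of worlds R-reachable from y in exactly 1 step. Then □^1φ holds at y, so the antecedent holds at x; validity forces ◇^3φ at z, giving a w with zR^3w and yR^1w.
First-order correspondent: \forall x \forall y \forall z ((x R^2 y \wedge x R^3 z) \to \exists w (yRw \wedge z R^3 w)).

\forall x \forall y \forall z ((x R^2 y \wedge x R^3 z) \to \exists w (yRw \wedge z R^3 w))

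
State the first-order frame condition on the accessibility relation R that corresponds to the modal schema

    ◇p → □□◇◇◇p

This is a Sahlqvist (Geach-type) schema ◇^1□^0p → □^2◇^3p.
Minimal-valuation argument: fix x; take any y with xR^1y and any z with xR^2z. Set V(p) to the set of worlds R-reachable from y in exactly 0 steps. Then □^0p holds at y, so the antecedent holds at x; validity forces ◇^3p at z, giving a w with zR^3w and yR^0w.
First-order correspondent: ∀x ∀y ∀z ((xRy ∧ xR²z) → ∃w (y = w ∧ zR³w)).

∀x ∀y ∀z ((xRy ∧ xR²z) → ∃w (y = w ∧ zR³w))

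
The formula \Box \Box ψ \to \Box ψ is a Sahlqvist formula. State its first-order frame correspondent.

density

Suppose □□ψ→□ψ is valid. Take Rxy and set V(ψ)={w : xR²w}. Then □□ψ at x, so □ψ at x, so ψ at y, i.e. ∃z(Rxz∧Rzy).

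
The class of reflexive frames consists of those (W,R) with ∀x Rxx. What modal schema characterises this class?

□s → s

A defining formula is □s → s (the T axiom).
Suppose □s→s is valid. At any x set V(s)={w : Rxw}. Then □s holds at x, so s holds at x, i.e. Rxx.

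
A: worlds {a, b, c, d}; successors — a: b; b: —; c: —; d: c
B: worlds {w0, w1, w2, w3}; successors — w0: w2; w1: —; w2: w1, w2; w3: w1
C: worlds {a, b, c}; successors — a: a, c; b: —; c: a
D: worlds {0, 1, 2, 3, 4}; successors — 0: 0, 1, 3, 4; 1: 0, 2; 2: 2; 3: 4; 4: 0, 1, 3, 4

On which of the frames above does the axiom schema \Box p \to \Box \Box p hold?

A

The schema corresponds to transitivity: \forall x \forall y \forall z (Rxy \wedge Ryz \to Rxz).
A: holds.
B: fails — Rw0w2 and Rw2w1 but not Rw0w1.
C: fails — Rca and Rac but not Rcc.
D: fails — R10 and R01 but not R11.
Valid on: A.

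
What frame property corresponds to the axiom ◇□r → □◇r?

Suppose ◇□r→□◇r is valid. Take Rxy, Rxz and set V(r)={w : Ryw}. Then □r at y so ◇□r at x, so □◇r at x, so ◇r at z, giving w with Rzw and Ryw.

Convergence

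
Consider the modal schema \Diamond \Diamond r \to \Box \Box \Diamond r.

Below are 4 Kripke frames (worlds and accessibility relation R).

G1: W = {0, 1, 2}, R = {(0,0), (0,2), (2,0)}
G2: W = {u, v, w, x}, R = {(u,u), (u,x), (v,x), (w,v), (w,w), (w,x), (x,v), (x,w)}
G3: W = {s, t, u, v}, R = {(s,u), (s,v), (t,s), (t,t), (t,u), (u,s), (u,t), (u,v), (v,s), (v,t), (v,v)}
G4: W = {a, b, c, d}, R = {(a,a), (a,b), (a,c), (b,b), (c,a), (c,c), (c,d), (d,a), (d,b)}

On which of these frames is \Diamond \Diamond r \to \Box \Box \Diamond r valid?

none

The schema corresponds to a generalized confluence (Geach) condition: \forall x \forall y \forall z ((x R^2 y \wedge x R^2 z) \to \exists w (y = w \wedge zRw)).
G1: fails — 0R²2, 0R²2 but no w with 2=w and 2Rw.
G2: fails — uR²u, uR²v but no t with u=t and vRt.
G3: fails — sR²s, sR²s but no w with s=w and sRw.
G4: fails — aR²a, aR²b but no w with a=w and bRw.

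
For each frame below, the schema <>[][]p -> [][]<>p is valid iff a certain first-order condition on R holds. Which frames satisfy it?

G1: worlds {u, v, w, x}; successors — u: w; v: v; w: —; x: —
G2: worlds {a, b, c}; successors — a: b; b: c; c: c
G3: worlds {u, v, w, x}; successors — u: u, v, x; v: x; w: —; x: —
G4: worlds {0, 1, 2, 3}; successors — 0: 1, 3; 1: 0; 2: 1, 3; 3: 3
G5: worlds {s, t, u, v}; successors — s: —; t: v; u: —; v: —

G1, G2, G4, G5

The schema corresponds to a generalized confluence (Geach) condition: forall x forall y forall z ((xRy & x R^2 z) -> exists w (y R^2 w & zRw)).
G1: condition met.
G2: condition met.
G3: fails — uRu, uR²x but no t with uR²t and xRt.
G4: condition met.
G5: condition met.
Valid on: G1, G2, G4, G5.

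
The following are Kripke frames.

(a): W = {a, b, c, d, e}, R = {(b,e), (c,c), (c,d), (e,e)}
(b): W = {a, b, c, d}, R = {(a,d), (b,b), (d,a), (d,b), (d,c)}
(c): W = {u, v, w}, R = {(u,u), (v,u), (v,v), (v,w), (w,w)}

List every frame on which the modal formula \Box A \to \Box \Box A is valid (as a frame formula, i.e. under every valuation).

This is the axiom for transitivity; its first-order frame correspondent is \forall x \forall y \forall z (Rxy \wedge Ryz \to Rxz).
(a): ✓.
(b): fails — Rad and Rdc but not Rac.
(c): ✓.
Valid on: (a), (c).

(a), (c)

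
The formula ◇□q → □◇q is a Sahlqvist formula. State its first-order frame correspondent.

Convergence

This schema is the .2 axiom.
Its frame correspondent is convergence — ∀x ∀y ∀z (Rxy ∧ Rxz → ∃w (Ryw ∧ Rzw)).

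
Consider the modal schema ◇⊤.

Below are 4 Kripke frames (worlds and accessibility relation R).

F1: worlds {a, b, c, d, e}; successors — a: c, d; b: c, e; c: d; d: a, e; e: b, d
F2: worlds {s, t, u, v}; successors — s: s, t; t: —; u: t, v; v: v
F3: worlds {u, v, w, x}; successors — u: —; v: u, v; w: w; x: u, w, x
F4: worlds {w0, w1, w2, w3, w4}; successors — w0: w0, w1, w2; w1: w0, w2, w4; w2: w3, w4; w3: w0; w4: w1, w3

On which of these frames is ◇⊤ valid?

This is the axiom for seriality; its first-order frame correspondent is ∀x ∃y Rxy.
F1: satisfies the condition.
F2: fails — world t has no successor.
F3: fails — world u has no successor.
F4: satisfies the condition.

F1, F4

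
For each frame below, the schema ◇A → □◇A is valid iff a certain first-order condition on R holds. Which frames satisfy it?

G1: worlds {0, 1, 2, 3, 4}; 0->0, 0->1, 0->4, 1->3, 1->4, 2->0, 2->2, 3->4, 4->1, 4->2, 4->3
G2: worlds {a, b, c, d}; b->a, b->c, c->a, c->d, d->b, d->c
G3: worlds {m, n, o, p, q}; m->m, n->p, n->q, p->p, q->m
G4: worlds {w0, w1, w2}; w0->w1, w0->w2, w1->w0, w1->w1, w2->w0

The schema corresponds to the Euclidean property: ∀x ∀y ∀z (Rxy ∧ Rxz → Ryz).
G1: fails — R01 and R00 but not R10.
G2: fails — Rbc and Rbc but not Rcc.
G3: fails — Rnq and Rnq but not Rqq.
G4: fails — Rw0w1 and Rw0w2 but not Rw1w2.
Valid on no frame.

none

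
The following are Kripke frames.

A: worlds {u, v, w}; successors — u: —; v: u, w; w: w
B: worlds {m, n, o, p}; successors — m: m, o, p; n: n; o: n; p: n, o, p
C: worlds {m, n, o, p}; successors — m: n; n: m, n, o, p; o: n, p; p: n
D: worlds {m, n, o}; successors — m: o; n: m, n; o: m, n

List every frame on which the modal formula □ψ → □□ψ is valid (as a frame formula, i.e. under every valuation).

A

Frame correspondent (Sahlqvist): ∀x ∀y ∀z (Rxy ∧ Ryz → Rxz) — i.e. transitivity.
A: ✓.
B: fails — Rmo and Ron but not Rmn.
C: fails — Ron and Rno but not Roo.
D: fails — Rom and Rmo but not Roo.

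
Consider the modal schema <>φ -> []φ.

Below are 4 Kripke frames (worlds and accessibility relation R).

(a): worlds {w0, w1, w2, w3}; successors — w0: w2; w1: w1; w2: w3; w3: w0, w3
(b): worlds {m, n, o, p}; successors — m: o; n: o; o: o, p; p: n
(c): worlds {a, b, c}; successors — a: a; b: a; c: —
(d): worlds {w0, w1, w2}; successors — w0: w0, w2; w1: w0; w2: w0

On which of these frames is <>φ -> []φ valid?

The schema corresponds to partial functionality: forall x forall y forall z (Rxy & Rxz -> y = z).
(a): fails — w3 sees both w0 and w3.
(b): fails — o sees both o and p.
(c): satisfies the condition.
(d): fails — w0 sees both w0 and w2.

(c)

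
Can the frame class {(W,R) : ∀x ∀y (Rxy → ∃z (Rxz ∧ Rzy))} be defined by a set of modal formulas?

This is a Sahlqvist condition; the C4 axiom □□p → □p defines it.
Suppose □□p→□p is valid. Take Rxy and set V(p)={w : xR²w}. Then □□p at x, so □p at x, so p at y, i.e. ∃z(Rxz∧Rzy).

Yes, by □□p → □p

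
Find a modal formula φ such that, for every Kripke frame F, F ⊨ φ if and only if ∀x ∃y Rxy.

□ψ → ◇ψ

The condition is seriality. The D schema □ψ → ◇ψ defines it.
Suppose □ψ→◇ψ is valid. At any x set V(ψ)=W. Then □ψ at x, so ◇ψ at x, so x has a successor.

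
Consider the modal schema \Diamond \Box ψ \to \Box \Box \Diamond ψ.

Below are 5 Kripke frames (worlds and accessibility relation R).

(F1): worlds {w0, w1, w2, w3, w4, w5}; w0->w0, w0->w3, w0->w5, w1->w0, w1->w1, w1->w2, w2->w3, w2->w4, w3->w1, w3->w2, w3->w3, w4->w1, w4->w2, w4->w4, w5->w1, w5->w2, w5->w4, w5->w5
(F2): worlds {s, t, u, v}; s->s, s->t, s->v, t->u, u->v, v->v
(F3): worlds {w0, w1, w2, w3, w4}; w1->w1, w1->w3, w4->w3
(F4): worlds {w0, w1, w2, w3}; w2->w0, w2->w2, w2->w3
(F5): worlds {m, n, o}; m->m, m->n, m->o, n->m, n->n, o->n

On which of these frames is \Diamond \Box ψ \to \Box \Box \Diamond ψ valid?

(F5)

Frame correspondent (Sahlqvist): \forall x \forall y \forall z ((xRy \wedge x R^2 z) \to \exists w (yRw \wedge zRw)) — i.e. a generalized confluence (Geach) condition.
(F1): fails — w0Rw0, w0R²w4 but no w with w0Rw and w4Rw.
(F2): fails — sRs, sR²t but no w with sRw and tRw.
(F3): fails — w1Rw1, w1R²w3 but no w with w1Rw and w3Rw.
(F4): fails — w2Rw0, w2R²w0 but no w with w0Rw and w0Rw.
(F5): ✓.
Valid on: (F5).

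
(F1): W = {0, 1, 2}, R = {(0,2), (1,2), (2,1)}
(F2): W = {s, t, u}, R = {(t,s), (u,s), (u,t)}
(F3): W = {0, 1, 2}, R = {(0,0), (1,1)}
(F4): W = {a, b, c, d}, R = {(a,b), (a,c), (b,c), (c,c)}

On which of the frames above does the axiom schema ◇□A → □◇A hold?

(F1), (F3), (F4)

The schema corresponds to convergence: ∀x ∀y ∀z (Rxy ∧ Rxz → ∃w (Ryw ∧ Rzw)).
(F1): holds.
(F2): fails — Rts and Rts but s and s have no common successor.
(F3): holds.
(F4): holds.
Valid on: (F1), (F3), (F4).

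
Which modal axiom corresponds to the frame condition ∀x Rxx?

□p → p

The condition is reflexivity. The T schema □p → p defines it.
Suppose □p→p is valid. At any x set V(p)={w : Rxw}. Then □p holds at x, so p holds at x, i.e. Rxx.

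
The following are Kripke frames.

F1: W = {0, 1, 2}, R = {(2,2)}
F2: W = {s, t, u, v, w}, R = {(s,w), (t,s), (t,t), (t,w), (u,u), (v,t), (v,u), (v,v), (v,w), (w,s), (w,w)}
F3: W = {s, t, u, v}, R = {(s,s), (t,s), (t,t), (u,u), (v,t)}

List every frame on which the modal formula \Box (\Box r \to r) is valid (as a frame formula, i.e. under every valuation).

F1, F3

This is the axiom for shift-reflexivity; its first-order frame correspondent is \forall x \forall y (Rxy \to Ryy).
F1: holds.
F2: fails — Rts but not Rss.
F3: holds.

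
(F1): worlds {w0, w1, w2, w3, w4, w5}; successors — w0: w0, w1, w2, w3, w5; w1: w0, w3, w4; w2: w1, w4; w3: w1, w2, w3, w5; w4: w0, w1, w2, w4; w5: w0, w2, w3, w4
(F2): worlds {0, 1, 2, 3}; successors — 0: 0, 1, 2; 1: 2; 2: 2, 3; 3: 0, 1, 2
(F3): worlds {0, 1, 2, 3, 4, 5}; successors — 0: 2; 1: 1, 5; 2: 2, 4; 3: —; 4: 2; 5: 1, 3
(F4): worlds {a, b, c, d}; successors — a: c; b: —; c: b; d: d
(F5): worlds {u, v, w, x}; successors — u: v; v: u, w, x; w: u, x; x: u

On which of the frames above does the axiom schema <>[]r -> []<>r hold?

This is the axiom for convergence; its first-order frame correspondent is forall x forall y forall z (Rxy & Rxz -> exists w (Ryw & Rzw)).
(F1): condition met.
(F2): condition met.
(F3): fails — R53 and R53 but 3 and 3 have no common successor.
(F4): fails — Rcb and Rcb but b and b have no common successor.
(F5): fails — Rvw and Rvu but w and u have no common successor.
Valid on: (F1), (F2).

(F1), (F2)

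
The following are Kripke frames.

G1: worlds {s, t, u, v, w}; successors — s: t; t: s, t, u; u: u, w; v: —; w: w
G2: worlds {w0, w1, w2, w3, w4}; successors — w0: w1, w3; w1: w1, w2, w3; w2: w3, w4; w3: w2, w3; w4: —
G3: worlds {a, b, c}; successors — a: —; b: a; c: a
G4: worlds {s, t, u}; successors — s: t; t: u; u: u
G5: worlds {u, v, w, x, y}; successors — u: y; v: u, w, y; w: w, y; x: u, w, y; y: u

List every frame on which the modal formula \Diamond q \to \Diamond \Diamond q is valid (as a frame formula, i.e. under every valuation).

G1

The schema corresponds to a generalized confluence (Geach) condition: \forall x \forall y (xRy \to \exists w (y = w \wedge x R^2 w)).
G1: condition met.
G2: fails — w2Rw4 but no w with w4=w and w2R²w.
G3: fails — bRa but no w with a=w and bR²w.
G4: fails — sRt but no w with t=w and sR²w.
G5: fails — uRy but no t with y=t and uR²t.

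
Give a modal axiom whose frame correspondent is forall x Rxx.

□p → p

A defining formula is □p → p (the T axiom).
Suppose □p→p is valid. At any x set V(p)={w : Rxw}. Then □p holds at x, so p holds at x, i.e. Rxx.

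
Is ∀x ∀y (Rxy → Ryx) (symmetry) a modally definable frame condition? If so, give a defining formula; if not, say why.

This is a Sahlqvist condition; the B axiom r → □◇r defines it.
Suppose r→□◇r is valid. Take Rxy and set V(r)={x}. Then r at x, so □◇r at x, so ◇r at y, so some z with Ryz has r; z=x, i.e. Ryx.

Yes — defined by r → □◇r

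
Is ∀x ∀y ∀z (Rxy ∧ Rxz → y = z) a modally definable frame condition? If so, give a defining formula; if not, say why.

Yes — defined by ◇r → □r

This is a Sahlqvist condition; the CD axiom ◇r → □r defines it.
Suppose ◇r→□r is valid. Take Rxy, Rxz and set V(r)={y}. Then ◇r at x, so □r at x, so r at z, i.e. z=y.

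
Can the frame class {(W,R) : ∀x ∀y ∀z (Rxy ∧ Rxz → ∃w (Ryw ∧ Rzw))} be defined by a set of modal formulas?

Yes, by ◇□q → □◇q

Yes: it is convergence, defined by the .2 schema ◇□q → □◇q.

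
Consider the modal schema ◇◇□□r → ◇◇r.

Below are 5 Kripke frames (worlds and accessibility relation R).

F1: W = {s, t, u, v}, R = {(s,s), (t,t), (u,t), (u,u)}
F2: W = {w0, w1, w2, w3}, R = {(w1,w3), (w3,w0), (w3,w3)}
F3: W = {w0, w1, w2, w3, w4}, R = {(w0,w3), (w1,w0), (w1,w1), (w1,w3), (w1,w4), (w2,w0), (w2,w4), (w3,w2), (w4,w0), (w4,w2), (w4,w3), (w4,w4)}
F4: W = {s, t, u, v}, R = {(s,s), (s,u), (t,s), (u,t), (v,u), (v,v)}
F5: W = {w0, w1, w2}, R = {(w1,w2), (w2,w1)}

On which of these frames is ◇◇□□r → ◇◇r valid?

F1, F5

This is the axiom for a generalized confluence (Geach) condition; its first-order frame correspondent is ∀x ∀y (xR²y → ∃w (yR²w ∧ xR²w)).
F1: condition met.
F2: fails — w1R²w0 but no w with w0R²w and w1R²w.
F3: fails — w3R²w0 but no w with w0R²w and w3R²w.
F4: fails — vR²u but no w with uR²w and vR²w.
F5: condition met.
Valid on: F1, F5.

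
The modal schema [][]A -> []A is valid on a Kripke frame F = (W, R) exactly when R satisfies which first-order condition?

Suppose □□A→□A is valid. Take Rxy and set V(A)={w : xR²w}. Then □□A at x, so □A at x, so A at y, i.e. ∃z(Rxz∧Rzy).

density: forall x forall y (Rxy -> exists z (Rxz & Rzy))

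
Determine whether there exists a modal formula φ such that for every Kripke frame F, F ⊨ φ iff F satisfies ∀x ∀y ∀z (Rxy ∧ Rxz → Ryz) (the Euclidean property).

This is a Sahlqvist condition; the 5 axiom ◇q → □◇q defines it.
Suppose ◇q→□◇q is valid. Take Rxy, Rxz and set V(q)={y}. Then ◇q at x, so □◇q at x, so ◇q at z, so some w with Rzw has q; w=y, i.e. Rzy. By symmetry of the argument, Ryz.

Yes — defined by ◇q → □◇q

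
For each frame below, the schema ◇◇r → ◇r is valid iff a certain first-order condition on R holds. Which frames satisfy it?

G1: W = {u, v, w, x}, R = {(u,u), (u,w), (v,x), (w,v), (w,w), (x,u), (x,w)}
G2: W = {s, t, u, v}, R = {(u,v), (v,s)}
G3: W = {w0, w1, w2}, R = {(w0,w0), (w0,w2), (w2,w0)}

This is the axiom for transitivity; its first-order frame correspondent is ∀x ∀y ∀z (Rxy ∧ Ryz → Rxz).
G1: fails — Rxw and Rwv but not Rxv.
G2: fails — Ruv and Rvs but not Rus.
G3: fails — Rw2w0 and Rw0w2 but not Rw2w2.
Valid on no frame.

none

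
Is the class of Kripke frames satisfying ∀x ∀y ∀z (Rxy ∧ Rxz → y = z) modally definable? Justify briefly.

This is a Sahlqvist condition; the CD axiom ◇q → □q defines it.
Suppose ◇q→□q is valid. Take Rxy, Rxz and set V(q)={y}. Then ◇q at x, so □q at x, so q at z, i.e. z=y.

Definable; ◇q → □q defines it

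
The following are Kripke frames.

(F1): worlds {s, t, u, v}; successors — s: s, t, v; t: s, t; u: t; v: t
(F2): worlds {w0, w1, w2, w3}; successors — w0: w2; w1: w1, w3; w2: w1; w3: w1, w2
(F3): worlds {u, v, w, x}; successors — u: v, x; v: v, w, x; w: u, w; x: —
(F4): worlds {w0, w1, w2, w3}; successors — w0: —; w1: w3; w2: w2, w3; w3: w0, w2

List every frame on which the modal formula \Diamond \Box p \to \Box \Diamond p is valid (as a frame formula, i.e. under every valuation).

The schema corresponds to convergence: \forall x \forall y \forall z (Rxy \wedge Rxz \to \exists w (Ryw \wedge Rzw)).
(F1): holds.
(F2): holds.
(F3): fails — Ruv and Rux but v and x have no common successor.
(F4): fails — Rw3w2 and Rw3w0 but w2 and w0 have no common successor.
Valid on: (F1), (F2).

(F1), (F2)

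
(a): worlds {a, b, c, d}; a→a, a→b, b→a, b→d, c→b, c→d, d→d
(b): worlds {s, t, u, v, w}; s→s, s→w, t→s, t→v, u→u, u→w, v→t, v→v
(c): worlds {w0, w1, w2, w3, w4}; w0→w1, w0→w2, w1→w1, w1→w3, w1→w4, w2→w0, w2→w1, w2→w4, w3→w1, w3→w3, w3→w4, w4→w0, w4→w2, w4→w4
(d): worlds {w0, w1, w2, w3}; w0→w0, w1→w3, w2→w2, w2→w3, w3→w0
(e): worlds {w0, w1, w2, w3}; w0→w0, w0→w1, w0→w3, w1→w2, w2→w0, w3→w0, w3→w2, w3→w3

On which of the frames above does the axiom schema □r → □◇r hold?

(a), (c)

The schema corresponds to a generalized confluence (Geach) condition: ∀x ∀z (xRz → ∃w (xRw ∧ zRw)).
(a): satisfies the condition.
(b): fails — sRw but no w* with sRw* and wRw*.
(c): satisfies the condition.
(d): fails — w1Rw3 but no w with w1Rw and w3Rw.
(e): fails — w0Rw1 but no w with w0Rw and w1Rw.
Valid on: (a), (c).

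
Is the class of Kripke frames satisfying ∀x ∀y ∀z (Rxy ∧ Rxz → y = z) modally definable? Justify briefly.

Yes: it is partial functionality, defined by the CD schema ◇q → □q.
Suppose ◇q→□q is valid. Take Rxy, Rxz and set V(q)={y}. Then ◇q at x, so □q at x, so q at z, i.e. z=y.

Definable; ◇q → □q defines it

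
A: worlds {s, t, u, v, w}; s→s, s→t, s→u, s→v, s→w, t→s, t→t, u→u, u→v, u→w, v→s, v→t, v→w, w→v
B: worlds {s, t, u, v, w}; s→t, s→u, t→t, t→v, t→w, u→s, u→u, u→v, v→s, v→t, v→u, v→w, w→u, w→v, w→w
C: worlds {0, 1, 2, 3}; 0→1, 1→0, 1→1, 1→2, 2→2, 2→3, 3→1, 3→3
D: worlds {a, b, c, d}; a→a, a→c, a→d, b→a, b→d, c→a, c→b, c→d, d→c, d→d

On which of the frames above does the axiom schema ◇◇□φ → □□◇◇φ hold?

Frame correspondent (Sahlqvist): ∀x ∀y ∀z ((xR²y ∧ xR²z) → ∃w (yRw ∧ zR²w)) — i.e. a generalized confluence (Geach) condition.
A: fails — sR²w, sR²w but no w* with wRw* and wR²w*.
B: condition met.
C: condition met.
D: condition met.

B, C, D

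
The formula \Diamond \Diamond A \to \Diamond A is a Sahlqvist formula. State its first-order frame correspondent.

Transitivity

Replacing A by ¬A and contraposing gives the equivalent schema □A → □□A.
Suppose □A→□□A is valid. Take Rxy, Ryz and set V(A)={w : Rxw}. Then □A at x, so □□A at x, so □A at y, so A at z, i.e. Rxz.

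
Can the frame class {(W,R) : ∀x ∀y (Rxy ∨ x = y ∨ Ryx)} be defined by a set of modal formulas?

Any modally definable frame class is closed under disjoint unions.
Take 4 disjoint single-world reflexive frames: each is trivially connected, but their disjoint union has 4 worlds with no edge between distinct components, so it is not connected.
So no modal formula (or set of formulas) defines exactly the connected frames.

Not modally definable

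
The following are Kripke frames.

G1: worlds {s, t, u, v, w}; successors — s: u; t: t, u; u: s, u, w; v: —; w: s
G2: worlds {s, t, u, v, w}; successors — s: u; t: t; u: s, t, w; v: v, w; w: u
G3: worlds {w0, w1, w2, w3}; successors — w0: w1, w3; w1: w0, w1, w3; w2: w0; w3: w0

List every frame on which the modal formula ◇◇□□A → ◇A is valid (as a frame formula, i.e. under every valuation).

G1

This is the axiom for a generalized confluence (Geach) condition; its first-order frame correspondent is ∀x ∀y (xR²y → ∃w (yR²w ∧ xRw)).
G1: holds.
G2: fails — sR²s but no w* with sR²w* and sRw*.
G3: fails — w2R²w3 but no w with w3R²w and w2Rw.
Valid on: G1.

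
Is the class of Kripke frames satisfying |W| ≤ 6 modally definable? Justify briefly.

If a class were modally definable it would be closed under disjoint unions (Goldblatt–Thomason).
Any modal formula valid on each of 7 disjoint one-world frames is valid on their disjoint union (validity is preserved under disjoint unions). Each one-world frame has |W|=1≤6, but the union has |W|=7.
So the class is not modally definable.

No — not modally definable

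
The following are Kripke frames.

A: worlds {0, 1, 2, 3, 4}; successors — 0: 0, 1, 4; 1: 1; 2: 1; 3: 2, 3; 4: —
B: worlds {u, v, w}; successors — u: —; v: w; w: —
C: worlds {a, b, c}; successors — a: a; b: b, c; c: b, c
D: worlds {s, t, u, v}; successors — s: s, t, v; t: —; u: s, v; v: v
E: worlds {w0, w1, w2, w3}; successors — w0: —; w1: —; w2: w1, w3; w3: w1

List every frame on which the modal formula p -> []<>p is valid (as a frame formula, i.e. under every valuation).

C

Frame correspondent (Sahlqvist): forall x forall y (Rxy -> Ryx) — i.e. symmetry.
A: fails — R32 but not R23.
B: fails — Rvw but not Rwv.
C: condition met.
D: fails — Ruv but not Rvu.
E: fails — Rw3w1 but not Rw1w3.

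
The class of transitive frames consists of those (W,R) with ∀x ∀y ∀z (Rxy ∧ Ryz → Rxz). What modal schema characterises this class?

The condition is transitivity. The 4 schema □ψ → □□ψ defines it.
Suppose □ψ→□□ψ is valid. Take Rxy, Ryz and set V(ψ)={w : Rxw}. Then □ψ at x, so □□ψ at x, so □ψ at y, so ψ at z, i.e. Rxz.

□ψ → □□ψ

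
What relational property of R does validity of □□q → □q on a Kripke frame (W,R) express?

density: ∀x ∀y (Rxy → ∃z (Rxz ∧ Rzy))

This schema is the C4 axiom.
It corresponds to density: ∀x ∀y (Rxy → ∃z (Rxz ∧ Rzy)).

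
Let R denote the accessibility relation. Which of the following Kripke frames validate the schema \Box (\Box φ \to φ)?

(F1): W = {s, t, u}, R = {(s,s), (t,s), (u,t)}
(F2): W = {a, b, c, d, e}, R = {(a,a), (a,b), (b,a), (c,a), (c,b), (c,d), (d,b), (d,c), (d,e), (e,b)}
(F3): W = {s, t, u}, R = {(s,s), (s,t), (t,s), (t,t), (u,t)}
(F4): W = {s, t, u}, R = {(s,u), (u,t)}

The schema corresponds to shift-reflexivity: \forall x \forall y (Rxy \to Ryy).
(F1): fails — Rut but not Rtt.
(F2): fails — Reb but not Rbb.
(F3): holds.
(F4): fails — Rsu but not Ruu.

(F3)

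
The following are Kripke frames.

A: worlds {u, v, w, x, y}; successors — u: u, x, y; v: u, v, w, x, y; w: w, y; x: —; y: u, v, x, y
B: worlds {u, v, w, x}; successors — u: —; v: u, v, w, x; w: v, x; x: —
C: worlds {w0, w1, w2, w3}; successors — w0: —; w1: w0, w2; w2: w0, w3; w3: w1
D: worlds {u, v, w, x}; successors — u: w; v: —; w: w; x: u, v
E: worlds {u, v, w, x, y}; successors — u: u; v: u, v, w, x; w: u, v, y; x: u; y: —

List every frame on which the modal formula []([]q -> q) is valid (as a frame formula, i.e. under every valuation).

The schema corresponds to shift-reflexivity: forall x forall y (Rxy -> Ryy).
A: fails — Ryx but not Rxx.
B: fails — Rwx but not Rxx.
C: fails — Rw1w2 but not Rw2w2.
D: fails — Rxu but not Ruu.
E: fails — Rvw but not Rww.
Valid on no frame.

none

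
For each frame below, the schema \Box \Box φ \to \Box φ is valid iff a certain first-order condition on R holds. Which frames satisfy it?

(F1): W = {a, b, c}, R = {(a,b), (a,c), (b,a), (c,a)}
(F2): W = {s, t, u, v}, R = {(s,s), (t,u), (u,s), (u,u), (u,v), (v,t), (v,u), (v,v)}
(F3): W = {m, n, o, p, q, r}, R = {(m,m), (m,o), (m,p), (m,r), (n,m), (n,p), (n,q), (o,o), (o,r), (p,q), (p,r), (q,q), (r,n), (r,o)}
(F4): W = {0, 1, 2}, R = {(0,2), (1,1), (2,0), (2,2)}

Frame correspondent (Sahlqvist): \forall x \forall y (Rxy \to \exists z (Rxz \wedge Rzy)) — i.e. density.
(F1): fails — Rac but no z with Raz and Rzc.
(F2): holds.
(F3): fails — Rpr but no z with Rpz and Rzr.
(F4): holds.
Valid on: (F2), (F4).

(F2), (F4)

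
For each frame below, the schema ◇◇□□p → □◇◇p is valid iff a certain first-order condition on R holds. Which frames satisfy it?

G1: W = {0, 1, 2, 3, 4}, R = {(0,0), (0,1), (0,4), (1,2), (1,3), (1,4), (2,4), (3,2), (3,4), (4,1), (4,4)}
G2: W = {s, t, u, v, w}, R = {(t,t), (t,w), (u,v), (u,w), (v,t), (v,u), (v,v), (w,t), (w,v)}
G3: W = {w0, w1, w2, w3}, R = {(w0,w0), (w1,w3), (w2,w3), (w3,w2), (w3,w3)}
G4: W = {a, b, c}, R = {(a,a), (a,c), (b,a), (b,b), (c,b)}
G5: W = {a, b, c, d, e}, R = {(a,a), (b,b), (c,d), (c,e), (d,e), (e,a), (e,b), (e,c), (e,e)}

G1, G2, G3, G4

This is the axiom for a generalized confluence (Geach) condition; its first-order frame correspondent is ∀x ∀y ∀z ((xR²y ∧ xRz) → ∃w (yR²w ∧ zR²w)).
G1: condition met.
G2: condition met.
G3: condition met.
G4: condition met.
G5: fails — eR²a, eRb but no w with aR²w and bR²w.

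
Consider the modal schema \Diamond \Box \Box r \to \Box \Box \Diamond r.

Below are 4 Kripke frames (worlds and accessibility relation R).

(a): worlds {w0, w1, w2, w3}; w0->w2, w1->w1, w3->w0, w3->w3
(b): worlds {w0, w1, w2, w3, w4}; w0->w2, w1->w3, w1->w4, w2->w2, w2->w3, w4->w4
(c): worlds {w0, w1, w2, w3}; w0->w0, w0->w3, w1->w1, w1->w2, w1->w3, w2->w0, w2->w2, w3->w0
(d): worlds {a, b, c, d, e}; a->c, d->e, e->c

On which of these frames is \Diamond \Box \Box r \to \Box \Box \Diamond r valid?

This is the axiom for a generalized confluence (Geach) condition; its first-order frame correspondent is \forall x \forall y \forall z ((xRy \wedge x R^2 z) \to \exists w (y R^2 w \wedge zRw)).
(a): fails — w3Rw0, w3R²w0 but no w with w0R²w and w0Rw.
(b): fails — w0Rw2, w0R²w3 but no w with w2R²w and w3Rw.
(c): satisfies the condition.
(d): fails — dRe, dR²c but no w with eR²w and cRw.

(c)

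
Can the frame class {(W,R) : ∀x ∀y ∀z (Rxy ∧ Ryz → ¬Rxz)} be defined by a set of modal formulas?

Not definable by any modal formula

If a class were modally definable it would be closed under surjective bounded morphisms (Goldblatt–Thomason).
The 5-cycle (worlds 0,1,2,3,4 with 0→1→2→3→4→0) is intransitive. Mapping every world to a single reflexive point • is a surjective bounded morphism; the reflexive point is not intransitive (R••∧R•• but R••).
Hence intransitivity is not modally definable.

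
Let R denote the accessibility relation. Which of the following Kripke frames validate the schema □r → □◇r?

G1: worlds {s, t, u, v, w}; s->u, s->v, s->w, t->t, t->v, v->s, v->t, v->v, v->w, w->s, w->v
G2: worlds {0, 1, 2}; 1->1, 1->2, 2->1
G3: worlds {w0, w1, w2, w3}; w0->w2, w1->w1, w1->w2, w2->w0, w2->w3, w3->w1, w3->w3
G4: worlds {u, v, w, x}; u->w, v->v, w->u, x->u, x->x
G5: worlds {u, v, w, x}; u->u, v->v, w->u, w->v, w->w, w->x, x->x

Frame correspondent (Sahlqvist): ∀x ∀z (xRz → ∃w (xRw ∧ zRw)) — i.e. a generalized confluence (Geach) condition.
G1: fails — sRu but no w* with sRw* and uRw*.
G2: satisfies the condition.
G3: fails — w0Rw2 but no w with w0Rw and w2Rw.
G4: fails — uRw but no t with uRt and wRt.
G5: satisfies the condition.

G2, G5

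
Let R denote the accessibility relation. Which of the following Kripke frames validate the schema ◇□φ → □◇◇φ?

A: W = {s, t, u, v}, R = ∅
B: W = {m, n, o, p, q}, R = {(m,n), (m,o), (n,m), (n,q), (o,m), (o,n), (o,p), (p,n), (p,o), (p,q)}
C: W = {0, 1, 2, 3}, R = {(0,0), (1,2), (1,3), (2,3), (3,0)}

This is the axiom for a generalized confluence (Geach) condition; its first-order frame correspondent is ∀x ∀y ∀z ((xRy ∧ xRz) → ∃w (yRw ∧ zR²w)).
A: satisfies the condition.
B: fails — mRn, mRn but no w with nRw and nR²w.
C: fails — 1R2, 1R2 but no w with 2Rw and 2R²w.
Valid on: A.

A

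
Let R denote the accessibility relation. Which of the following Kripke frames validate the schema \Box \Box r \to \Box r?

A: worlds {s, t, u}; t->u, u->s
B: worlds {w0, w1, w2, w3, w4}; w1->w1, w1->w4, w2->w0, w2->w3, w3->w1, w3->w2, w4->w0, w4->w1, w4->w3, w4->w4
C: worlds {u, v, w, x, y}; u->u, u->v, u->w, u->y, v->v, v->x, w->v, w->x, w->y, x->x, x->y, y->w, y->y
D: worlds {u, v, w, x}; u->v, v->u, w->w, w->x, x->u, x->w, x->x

The schema corresponds to density: \forall x \forall y (Rxy \to \exists z (Rxz \wedge Rzy)).
A: fails — Rus but no z with Ruz and Rzs.
B: fails — Rw3w2 but no z with Rw3z and Rzw2.
C: satisfies the condition.
D: fails — Ruv but no z with Ruz and Rzv.

C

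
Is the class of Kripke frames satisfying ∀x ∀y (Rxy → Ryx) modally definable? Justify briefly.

This is a Sahlqvist condition; the B axiom p → □◇p defines it.

Yes — defined by p → □◇p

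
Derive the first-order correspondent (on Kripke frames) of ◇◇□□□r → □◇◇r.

This is a Sahlqvist (Geach-type) schema ◇^2□^3r → □^1◇^2r.
First-order correspondent: ∀x ∀y ∀z ((xR²y ∧ xRz) → ∃w (yR³w ∧ zR²w)).

∀x ∀y ∀z ((xR²y ∧ xRz) → ∃w (yR³w ∧ zR²w))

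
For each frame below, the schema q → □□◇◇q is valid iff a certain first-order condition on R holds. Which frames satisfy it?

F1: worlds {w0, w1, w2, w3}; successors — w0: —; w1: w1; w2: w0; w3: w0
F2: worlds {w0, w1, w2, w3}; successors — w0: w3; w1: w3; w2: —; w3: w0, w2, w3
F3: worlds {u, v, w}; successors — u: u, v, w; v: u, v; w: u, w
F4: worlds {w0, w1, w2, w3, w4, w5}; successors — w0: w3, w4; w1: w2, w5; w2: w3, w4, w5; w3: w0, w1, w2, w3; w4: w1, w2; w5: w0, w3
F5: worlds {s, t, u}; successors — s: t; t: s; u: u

Frame correspondent (Sahlqvist): ∀x ∀z (xR²z → ∃w (x = w ∧ zR²w)) — i.e. a generalized confluence (Geach) condition.
F1: ✓.
F2: fails — w0R²w2 but no w with w0=w and w2R²w.
F3: ✓.
F4: fails — w1R²w4 but no w with w1=w and w4R²w.
F5: ✓.

F1, F3, F5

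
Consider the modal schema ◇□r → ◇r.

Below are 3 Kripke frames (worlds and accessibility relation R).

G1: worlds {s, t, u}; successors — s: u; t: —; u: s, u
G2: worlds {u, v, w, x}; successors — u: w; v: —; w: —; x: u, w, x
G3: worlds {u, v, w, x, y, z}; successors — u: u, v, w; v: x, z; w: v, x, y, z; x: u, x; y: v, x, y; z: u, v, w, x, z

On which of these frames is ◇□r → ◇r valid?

G1

Frame correspondent (Sahlqvist): ∀x ∀y (xRy → ∃w (yRw ∧ xRw)) — i.e. a generalized confluence (Geach) condition.
G1: ✓.
G2: fails — uRw but no t with wRt and uRt.
G3: fails — uRv but no t with vRt and uRt.
Valid on: G1.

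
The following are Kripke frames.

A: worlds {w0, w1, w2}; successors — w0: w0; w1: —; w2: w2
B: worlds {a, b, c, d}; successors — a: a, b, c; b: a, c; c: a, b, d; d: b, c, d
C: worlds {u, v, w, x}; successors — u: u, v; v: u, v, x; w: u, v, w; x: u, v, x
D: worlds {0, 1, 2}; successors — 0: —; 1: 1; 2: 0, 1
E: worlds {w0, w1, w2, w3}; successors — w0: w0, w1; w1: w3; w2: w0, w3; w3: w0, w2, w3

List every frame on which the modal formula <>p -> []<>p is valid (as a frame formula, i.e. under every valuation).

This is the axiom for the Euclidean property; its first-order frame correspondent is forall x forall y forall z (Rxy & Rxz -> Ryz).
A: ✓.
B: fails — Rab and Rab but not Rbb.
C: fails — Rvu and Rvx but not Rux.
D: fails — R20 and R20 but not R00.
E: fails — Rw0w1 and Rw0w1 but not Rw1w1.
Valid on: A.

A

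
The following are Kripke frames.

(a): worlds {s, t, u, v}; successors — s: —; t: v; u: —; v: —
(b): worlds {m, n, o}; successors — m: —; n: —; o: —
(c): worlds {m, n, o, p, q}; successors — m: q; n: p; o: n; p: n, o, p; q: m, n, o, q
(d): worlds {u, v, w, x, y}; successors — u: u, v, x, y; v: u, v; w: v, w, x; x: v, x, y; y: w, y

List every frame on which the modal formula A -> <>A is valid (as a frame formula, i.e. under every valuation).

This is the axiom for a generalized confluence (Geach) condition; its first-order frame correspondent is forall x exists w (x = w & xRw).
(a): fails — at s but no w with s=w and sRw.
(b): fails — at m but no w with m=w and mRw.
(c): fails — at m but no w with m=w and mRw.
(d): ✓.
Valid on: (d).

(d)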